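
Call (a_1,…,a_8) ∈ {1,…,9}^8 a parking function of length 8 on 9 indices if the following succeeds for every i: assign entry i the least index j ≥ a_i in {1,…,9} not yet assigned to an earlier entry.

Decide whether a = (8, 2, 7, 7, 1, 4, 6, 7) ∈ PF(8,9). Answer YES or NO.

Order a: b = (1, 2, 4, 6, 7, 7, 7, 8).
  b_1=1 ≤ 2
  b_2=2 ≤ 3
  b_3=4 ≤ 4
  b_4=6 > 5
  fails at i=4 ⇒ NO

NO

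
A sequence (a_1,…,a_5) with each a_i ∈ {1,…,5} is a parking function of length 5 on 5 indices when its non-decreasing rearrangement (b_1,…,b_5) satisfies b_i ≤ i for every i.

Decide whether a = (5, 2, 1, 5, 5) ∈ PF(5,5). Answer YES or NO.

NO

Sorted: b = (1, 2, 5, 5, 5).
  b_1=1 ≤ 1
  b_2=2 ≤ 2
  b_3=5 > 3
  fails at i=3 ⇒ NO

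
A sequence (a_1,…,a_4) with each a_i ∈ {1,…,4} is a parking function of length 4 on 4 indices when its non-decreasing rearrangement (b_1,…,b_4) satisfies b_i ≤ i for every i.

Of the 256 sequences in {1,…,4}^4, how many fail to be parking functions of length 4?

Count = (4−4+1)·(4+1)^(4−1) = 1·125 = 125 (Konheim–Weiss)
One tuple (4,3,2,4) → sorted (2,3,4,4): b_1=2>1, not a PF.
4^4 − 125 = 256 − 125 = 131

131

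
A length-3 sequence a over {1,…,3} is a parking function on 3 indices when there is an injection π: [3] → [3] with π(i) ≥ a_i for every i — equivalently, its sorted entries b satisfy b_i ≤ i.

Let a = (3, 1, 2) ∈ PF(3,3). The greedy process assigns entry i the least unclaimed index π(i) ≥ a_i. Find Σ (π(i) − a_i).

Σπ = 6 ({1..3} each once); Σa = 3+1+2 = 6; disp = 6−6 = 0.

0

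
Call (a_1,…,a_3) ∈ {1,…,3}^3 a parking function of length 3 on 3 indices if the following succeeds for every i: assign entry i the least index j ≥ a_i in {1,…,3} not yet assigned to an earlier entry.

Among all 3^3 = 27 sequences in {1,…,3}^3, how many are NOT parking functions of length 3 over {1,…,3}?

11

#PF = 1·4^2 = 1×16 = 16 (Pollak)
E.g. (2,3,2) → sorted (2,2,3): b_1=2>1, not a PF.
So 27 − 16 = 11 fail.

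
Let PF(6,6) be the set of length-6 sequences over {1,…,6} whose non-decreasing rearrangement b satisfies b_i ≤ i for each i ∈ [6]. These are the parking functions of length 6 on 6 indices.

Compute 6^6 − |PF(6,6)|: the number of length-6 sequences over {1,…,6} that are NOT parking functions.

29849

Count = (7−6)·7^(6−1) = 1·16807 = 16807
Check (2,5,5,5,2,6) → sorted (2,2,5,5,5,6): b_1=2>1, not a PF.
6^6 − 16807 = 46656 − 16807 = 29849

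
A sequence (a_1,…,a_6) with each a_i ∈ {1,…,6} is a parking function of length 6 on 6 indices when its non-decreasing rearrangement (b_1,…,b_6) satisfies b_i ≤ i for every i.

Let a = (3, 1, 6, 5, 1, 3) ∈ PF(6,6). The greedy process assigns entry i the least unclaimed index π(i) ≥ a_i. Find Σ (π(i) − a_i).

Σπ(i) = 1+…+6 = 21; Σa = 3+1+6+5+1+3 = 19; disp = 21−19 = 2.

2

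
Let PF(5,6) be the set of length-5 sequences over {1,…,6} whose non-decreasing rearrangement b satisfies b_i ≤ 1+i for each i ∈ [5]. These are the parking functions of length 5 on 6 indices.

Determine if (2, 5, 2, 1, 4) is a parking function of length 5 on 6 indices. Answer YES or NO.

YES

Sorted: b = (1, 2, 2, 4, 5).
  b_1=1 ≤ 2
  b_2=2 ≤ 3
  b_3=2 ≤ 4
  b_4=4 ≤ 5
  b_5=5 ≤ 6
All bounds hold ⇒ YES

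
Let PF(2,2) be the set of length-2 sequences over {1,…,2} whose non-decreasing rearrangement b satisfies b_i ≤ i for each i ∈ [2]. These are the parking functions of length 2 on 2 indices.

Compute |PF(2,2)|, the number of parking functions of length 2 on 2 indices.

3

Count = 1·3^1 = 1 · 3 = 3 (Konheim–Weiss)
One tuple (1,2) → sorted (1,2): b_i ≤ i ∀i, a PF.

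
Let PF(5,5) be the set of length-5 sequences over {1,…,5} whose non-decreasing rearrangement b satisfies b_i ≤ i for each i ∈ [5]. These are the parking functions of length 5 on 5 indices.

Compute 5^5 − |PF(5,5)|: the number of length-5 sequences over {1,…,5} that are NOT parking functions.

1829

|PF| = 1·6^4 = 1×1296 = 1296
E.g. (4,5,2,4,4) → sorted (2,4,4,4,5): b_1=2>1, not a PF.
5^5 − 1296 = 3125 − 1296 = 1829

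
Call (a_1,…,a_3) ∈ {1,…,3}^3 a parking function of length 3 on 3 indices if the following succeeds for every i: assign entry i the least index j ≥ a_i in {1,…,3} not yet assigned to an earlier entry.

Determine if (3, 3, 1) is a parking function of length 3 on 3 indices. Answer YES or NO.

Rearranged: b = (1, 3, 3).
  b_1=1 ≤ 1
  b_2=3 > 2
  fails at i=2 ⇒ NO

NO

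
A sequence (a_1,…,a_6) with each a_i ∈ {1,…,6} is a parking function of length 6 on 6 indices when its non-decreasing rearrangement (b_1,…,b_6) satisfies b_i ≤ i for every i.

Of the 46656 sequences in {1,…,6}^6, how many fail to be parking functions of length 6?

Count = (7−6)·7^(6−1) = 1×16807 = 16807 [KW]
Example (1,6,4,6,4,6) → sorted (1,4,4,6,6,6): b_2=4>2, not a PF.
Total 46656; non-PF = 46656−16807 = 29849

29849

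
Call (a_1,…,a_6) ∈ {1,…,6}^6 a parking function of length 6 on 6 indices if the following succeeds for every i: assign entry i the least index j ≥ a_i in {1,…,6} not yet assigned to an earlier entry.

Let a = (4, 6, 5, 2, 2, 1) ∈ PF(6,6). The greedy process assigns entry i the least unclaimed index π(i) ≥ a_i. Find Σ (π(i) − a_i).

Σπ = 6·7/2 = 21 (π permutes [6]); Σa = 4+6+5+2+2+1 = 20; disp = 21−20 = 1.

1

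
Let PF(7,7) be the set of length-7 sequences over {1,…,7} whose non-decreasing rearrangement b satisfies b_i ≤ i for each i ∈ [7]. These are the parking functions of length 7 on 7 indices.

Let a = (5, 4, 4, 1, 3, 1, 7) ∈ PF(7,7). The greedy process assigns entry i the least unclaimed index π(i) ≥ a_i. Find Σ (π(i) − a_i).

Σπ = 7·8/2 = 28 (π permutes [7]); Σa = 5+4+4+1+3+1+7 = 25; disp = 28−25 = 3.

3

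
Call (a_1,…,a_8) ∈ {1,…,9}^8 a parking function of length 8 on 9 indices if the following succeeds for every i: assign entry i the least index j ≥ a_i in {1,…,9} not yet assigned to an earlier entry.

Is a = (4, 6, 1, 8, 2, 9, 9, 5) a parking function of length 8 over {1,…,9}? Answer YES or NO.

Order a: b = (1, 2, 4, 5, 6, 8, 9, 9).
  b_1=1 ≤ 2
  b_2=2 ≤ 3
  b_3=4 ≤ 4
  b_4=5 ≤ 5
  b_5=6 ≤ 6
  b_6=8 > 7
  fails at i=6 ⇒ NO

NO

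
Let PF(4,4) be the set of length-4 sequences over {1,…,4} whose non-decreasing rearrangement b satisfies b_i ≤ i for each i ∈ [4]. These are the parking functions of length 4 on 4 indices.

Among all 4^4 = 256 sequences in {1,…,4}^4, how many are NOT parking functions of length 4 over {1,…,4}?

|PF| = 1·5^3 = 1 · 125 = 125 [KW]
One tuple (2,4,4,4) → sorted (2,4,4,4): b_1=2>1, not a PF.
So 256 − 125 = 131 fail.

131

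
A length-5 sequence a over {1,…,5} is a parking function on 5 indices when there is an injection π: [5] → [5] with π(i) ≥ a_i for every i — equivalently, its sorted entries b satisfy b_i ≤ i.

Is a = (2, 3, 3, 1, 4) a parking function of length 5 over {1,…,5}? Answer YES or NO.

Rearranged: b = (1, 2, 3, 3, 4).
  b_1=1 ≤ 1
  b_2=2 ≤ 2
  b_3=3 ≤ 3
  b_4=3 ≤ 4
  b_5=4 ≤ 5
All bounds hold ⇒ YES

YES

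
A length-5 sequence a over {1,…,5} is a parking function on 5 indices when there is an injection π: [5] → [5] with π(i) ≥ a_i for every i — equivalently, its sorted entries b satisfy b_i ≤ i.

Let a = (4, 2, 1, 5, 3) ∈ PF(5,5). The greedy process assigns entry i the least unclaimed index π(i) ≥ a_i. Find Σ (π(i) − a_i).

Σπ = 5·6/2 = 15 (π permutes [5]); Σa = 4+2+1+5+3 = 15; disp = 15−15 = 0.

0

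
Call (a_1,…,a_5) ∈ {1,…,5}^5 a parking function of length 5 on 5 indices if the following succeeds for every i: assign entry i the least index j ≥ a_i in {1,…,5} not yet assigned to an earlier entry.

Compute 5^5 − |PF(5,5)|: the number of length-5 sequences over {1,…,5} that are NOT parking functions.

#PF = (5+1−5)·(5+1)^{5−1} = 1×1296 = 1296 (Pollak)
Example (4,5,4,1,1) → sorted (1,1,4,4,5): b_3=4>3, not a PF.
5^5 − 1296 = 3125 − 1296 = 1829

1829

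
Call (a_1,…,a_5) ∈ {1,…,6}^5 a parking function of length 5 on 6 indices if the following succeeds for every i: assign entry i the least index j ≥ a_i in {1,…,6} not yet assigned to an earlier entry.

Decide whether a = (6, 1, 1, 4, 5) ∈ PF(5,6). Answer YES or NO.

YES

Order a: b = (1, 1, 4, 5, 6).
  b_1=1 ≤ 2
  b_2=1 ≤ 3
  b_3=4 ≤ 4
  b_4=5 ≤ 5
  b_5=6 ≤ 6
All bounds hold ⇒ YES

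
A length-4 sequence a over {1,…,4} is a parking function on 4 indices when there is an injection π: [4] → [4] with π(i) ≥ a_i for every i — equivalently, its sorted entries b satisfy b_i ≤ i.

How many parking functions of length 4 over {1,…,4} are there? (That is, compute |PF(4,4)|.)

125

|PF| = (5−4)·5^(4−1) = 1 · 125 = 125 (Pollak)
One tuple (2,3,1,3) → sorted (1,2,3,3): b_i ≤ i ∀i, a PF.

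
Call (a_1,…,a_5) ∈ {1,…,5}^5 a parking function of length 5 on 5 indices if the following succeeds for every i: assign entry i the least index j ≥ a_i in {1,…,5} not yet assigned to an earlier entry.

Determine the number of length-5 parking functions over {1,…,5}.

|PF(5,5)| = (5+1−5)·(5+1)^{5−1} = 1 · 1296 = 1296
Example (2,2,1,3,4) → sorted (1,2,2,3,4): b_i ≤ i ∀i, a PF.

1296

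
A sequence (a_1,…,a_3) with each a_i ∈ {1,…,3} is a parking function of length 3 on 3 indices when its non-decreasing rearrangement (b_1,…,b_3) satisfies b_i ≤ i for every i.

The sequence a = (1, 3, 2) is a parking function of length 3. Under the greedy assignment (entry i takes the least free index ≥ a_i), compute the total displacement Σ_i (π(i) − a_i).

Σπ(i) = 1+…+3 = 6; Σa = 1+3+2 = 6; disp = 6−6 = 0.

0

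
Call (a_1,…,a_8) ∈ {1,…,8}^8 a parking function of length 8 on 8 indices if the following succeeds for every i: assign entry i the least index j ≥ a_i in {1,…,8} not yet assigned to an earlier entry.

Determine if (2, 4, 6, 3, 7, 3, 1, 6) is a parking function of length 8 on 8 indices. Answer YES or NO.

YES

Order a: b = (1, 2, 3, 3, 4, 6, 6, 7).
  b_1=1 ≤ 1
  b_2=2 ≤ 2
  b_3=3 ≤ 3
  b_4=3 ≤ 4
  b_5=4 ≤ 5
  b_6=6 ≤ 6
  b_7=6 ≤ 7
  b_8=7 ≤ 8
All bounds hold ⇒ YES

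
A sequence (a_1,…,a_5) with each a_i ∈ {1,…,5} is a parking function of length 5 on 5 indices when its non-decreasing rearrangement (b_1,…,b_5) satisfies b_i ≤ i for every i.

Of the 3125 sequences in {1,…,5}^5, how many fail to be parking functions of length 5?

1829

|PF(5,5)| = 1·6^4 = 1×1296 = 1296 (Konheim–Weiss)
One tuple (5,5,5,5,1) → sorted (1,5,5,5,5): b_2=5>2, not a PF.
Total 3125; non-PF = 3125−1296 = 1829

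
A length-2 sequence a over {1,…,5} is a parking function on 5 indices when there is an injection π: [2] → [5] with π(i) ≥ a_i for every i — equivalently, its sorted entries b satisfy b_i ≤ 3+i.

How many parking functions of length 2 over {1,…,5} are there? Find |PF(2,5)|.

24

|PF(2,5)| = 4·6^1 = 4 · 6 = 24 [KW]
One tuple (3,4) → sorted (3,4): b_i ≤ 3+i ∀i, a PF.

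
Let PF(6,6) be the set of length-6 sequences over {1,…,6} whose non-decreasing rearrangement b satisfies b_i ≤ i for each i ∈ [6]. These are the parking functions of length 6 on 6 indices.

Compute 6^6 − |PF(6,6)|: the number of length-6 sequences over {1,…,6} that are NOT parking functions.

|PF(6,6)| = (6+1−6)·(6+1)^{6−1} = 1 · 16807 = 16807 (Konheim–Weiss)
Example (6,5,6,4,6,5) → sorted (4,5,5,6,6,6): b_1=4>1, not a PF.
6^6 − 16807 = 46656 − 16807 = 29849

29849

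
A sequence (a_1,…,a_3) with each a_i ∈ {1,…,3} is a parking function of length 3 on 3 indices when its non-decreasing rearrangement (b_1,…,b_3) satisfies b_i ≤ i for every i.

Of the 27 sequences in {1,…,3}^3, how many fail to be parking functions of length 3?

11

|PF(3,3)| = (4−3)·4^(3−1) = 1·16 = 16
One tuple (3,3,2) → sorted (2,3,3): b_1=2>1, not a PF.
So 27 − 16 = 11 fail.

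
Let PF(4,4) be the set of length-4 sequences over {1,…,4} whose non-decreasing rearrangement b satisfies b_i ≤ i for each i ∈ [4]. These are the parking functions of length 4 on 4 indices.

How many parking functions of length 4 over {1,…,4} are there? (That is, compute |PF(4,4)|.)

#PF = (4−4+1)·(4+1)^(4−1) = 1 · 125 = 125 (Konheim–Weiss)
One tuple (4,2,2,1) → sorted (1,2,2,4): b_i ≤ i ∀i, a PF.

125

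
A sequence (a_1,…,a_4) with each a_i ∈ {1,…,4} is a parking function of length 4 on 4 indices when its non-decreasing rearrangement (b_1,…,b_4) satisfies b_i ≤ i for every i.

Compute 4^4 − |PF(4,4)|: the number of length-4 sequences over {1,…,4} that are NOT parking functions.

Count = (5−4)·5^(4−1) = 1×125 = 125 (Pollak)
Check (3,4,2,3) → sorted (2,3,3,4): b_1=2>1, not a PF.
So 256 − 125 = 131 fail.

131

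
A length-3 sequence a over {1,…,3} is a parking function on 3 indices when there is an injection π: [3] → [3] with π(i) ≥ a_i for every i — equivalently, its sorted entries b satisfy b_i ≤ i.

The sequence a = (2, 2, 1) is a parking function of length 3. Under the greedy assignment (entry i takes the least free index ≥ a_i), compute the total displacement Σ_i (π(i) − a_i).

1

Σπ = 6 ({1..3} each once); Σa = 2+2+1 = 5; disp = 6−5 = 1.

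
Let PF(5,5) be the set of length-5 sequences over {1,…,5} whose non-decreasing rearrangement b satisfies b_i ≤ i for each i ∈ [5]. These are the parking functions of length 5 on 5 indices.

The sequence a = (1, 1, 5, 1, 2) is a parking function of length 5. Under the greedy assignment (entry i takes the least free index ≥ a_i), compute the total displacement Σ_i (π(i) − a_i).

5

Σπ = 5·6/2 = 15 (π permutes [5]); Σa = 1+1+5+1+2 = 10; disp = 15−10 = 5.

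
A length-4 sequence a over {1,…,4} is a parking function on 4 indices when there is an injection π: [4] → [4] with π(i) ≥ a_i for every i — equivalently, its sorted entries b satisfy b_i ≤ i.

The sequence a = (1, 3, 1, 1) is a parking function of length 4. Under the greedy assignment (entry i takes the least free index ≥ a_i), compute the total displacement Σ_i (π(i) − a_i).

Σπ(i) = 1+…+4 = 10; Σa = 1+3+1+1 = 6; disp = 10−6 = 4.

4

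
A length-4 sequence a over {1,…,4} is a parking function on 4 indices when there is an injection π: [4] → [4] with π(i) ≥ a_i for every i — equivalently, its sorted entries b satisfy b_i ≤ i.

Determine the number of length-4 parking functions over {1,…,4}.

#PF = (4+1−4)·(4+1)^{4−1} = 1×125 = 125 [KW]
One tuple (3,1,4,2) → sorted (1,2,3,4): b_i ≤ i ∀i, a PF.

125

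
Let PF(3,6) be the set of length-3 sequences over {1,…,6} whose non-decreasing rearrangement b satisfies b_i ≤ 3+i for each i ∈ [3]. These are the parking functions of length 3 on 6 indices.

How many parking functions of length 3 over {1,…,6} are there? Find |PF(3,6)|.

|PF| = (6−3+1)·(6+1)^(3−1) = 4 · 49 = 196 [KW]
One tuple (5,6,1) → sorted (1,5,6): b_i ≤ 3+i ∀i, a PF.

196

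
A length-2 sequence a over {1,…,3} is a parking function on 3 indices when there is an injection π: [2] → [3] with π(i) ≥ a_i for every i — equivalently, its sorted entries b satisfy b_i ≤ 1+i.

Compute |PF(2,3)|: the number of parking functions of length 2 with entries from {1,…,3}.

8

Count = 2·4^1 = 2 · 4 = 8
E.g. (1,1) → sorted (1,1): b_i ≤ 1+i ∀i, a PF.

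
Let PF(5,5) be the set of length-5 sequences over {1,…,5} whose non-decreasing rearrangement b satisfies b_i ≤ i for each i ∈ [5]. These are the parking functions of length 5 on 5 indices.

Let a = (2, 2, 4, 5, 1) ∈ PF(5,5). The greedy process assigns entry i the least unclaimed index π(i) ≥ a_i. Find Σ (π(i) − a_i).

Σπ = 5·6/2 = 15 (π permutes [5]); Σa = 2+2+4+5+1 = 14; disp = 15−14 = 1.

1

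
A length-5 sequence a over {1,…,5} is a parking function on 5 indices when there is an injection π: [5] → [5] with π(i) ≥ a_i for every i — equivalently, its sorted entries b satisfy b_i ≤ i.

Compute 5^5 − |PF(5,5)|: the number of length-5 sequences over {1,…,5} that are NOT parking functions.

1829

|PF| = (6−5)·6^(5−1) = 1 · 1296 = 1296 (Konheim–Weiss)
One tuple (2,5,5,5,2) → sorted (2,2,5,5,5): b_1=2>1, not a PF.
So 3125 − 1296 = 1829 fail.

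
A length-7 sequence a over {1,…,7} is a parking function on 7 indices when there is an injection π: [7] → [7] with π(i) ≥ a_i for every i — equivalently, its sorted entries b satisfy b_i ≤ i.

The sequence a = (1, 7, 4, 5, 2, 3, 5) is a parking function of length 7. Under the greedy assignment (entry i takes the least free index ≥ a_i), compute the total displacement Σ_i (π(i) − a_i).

Σπ = 28 ({1..7} each once); Σa = 1+7+4+5+2+3+5 = 27; disp = 28−27 = 1.

1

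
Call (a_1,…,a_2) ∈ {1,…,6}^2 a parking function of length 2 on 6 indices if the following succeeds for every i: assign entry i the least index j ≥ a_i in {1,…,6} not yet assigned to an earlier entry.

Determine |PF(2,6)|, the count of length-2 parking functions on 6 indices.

|PF| = 5·7^1 = 5×7 = 35 (Pollak)
One tuple (3,2) → sorted (2,3): b_i ≤ 4+i ∀i, a PF.

35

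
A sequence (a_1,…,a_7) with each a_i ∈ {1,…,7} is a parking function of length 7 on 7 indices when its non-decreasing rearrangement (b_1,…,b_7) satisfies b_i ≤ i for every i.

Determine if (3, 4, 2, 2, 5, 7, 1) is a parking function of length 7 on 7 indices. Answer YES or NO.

Rearranged: b = (1, 2, 2, 3, 4, 5, 7).
  b_1=1 ≤ 1
  b_2=2 ≤ 2
  b_3=2 ≤ 3
  b_4=3 ≤ 4
  b_5=4 ≤ 5
  b_6=5 ≤ 6
  b_7=7 ≤ 7
All bounds hold ⇒ YES

YES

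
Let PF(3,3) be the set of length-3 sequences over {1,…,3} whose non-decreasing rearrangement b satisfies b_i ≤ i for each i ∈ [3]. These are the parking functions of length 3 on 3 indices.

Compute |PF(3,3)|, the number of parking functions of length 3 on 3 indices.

#PF = (4−3)·4^(3−1) = 1×16 = 16
Example (1,1,2) → sorted (1,1,2): b_i ≤ i ∀i, a PF.

16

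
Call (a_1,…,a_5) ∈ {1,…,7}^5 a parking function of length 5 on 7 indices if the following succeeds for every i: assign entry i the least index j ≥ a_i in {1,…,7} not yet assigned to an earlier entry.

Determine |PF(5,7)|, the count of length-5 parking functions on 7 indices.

|PF| = 3·8^4 = 3 · 4096 = 12288 (Pollak)
Example (1,3,3,4,2) → sorted (1,2,3,3,4): b_i ≤ 2+i ∀i, a PF.

12288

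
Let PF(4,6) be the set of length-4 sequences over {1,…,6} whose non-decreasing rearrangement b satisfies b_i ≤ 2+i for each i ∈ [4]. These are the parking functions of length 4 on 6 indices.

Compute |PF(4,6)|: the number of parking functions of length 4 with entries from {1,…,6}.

1029

|PF| = (6−4+1)·(6+1)^(4−1) = 3×343 = 1029
Check (2,1,4,4) → sorted (1,2,4,4): b_i ≤ 2+i ∀i, a PF.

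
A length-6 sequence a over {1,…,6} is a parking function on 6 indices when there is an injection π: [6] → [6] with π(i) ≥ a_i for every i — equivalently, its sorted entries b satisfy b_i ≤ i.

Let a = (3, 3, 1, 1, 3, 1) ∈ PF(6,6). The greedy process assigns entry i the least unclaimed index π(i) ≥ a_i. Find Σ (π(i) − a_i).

9

Σπ(i) = 1+…+6 = 21; Σa = 3+3+1+1+3+1 = 12; disp = 21−12 = 9.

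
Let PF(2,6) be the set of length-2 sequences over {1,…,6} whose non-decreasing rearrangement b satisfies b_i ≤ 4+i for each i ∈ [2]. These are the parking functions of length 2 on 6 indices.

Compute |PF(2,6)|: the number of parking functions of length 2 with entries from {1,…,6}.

35

|PF(2,6)| = (6+1−2)·(6+1)^{2−1} = 5×7 = 35 (Pollak)
E.g. (6,2) → sorted (2,6): b_i ≤ 4+i ∀i, a PF.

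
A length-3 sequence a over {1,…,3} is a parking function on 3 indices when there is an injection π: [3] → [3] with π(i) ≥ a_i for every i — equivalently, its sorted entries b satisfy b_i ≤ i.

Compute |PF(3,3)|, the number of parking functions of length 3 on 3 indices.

16

Count = 1·4^2 = 1×16 = 16 (Konheim–Weiss)
One tuple (1,1,3) → sorted (1,1,3): b_i ≤ i ∀i, a PF.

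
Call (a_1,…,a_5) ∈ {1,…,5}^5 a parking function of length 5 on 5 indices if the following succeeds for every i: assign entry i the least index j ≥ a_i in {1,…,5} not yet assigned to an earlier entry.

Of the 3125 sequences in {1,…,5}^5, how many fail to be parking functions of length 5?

1829

#PF = (5−5+1)·(5+1)^(5−1) = 1·1296 = 1296 [KW]
Check (3,5,4,3,3) → sorted (3,3,3,4,5): b_1=3>1, not a PF.
5^5 − 1296 = 3125 − 1296 = 1829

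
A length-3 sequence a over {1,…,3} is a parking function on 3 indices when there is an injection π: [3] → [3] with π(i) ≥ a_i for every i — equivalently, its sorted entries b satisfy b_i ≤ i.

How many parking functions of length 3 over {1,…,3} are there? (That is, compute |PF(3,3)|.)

16

|PF| = (3+1−3)·(3+1)^{3−1} = 1×16 = 16
Example (2,1,3) → sorted (1,2,3): b_i ≤ i ∀i, a PF.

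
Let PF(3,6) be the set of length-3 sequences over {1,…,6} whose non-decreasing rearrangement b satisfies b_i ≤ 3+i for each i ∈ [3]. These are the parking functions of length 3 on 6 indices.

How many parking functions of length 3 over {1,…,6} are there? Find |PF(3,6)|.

196

Count = 4·7^2 = 4×49 = 196 [KW]
One tuple (4,1,5) → sorted (1,4,5): b_i ≤ 3+i ∀i, a PF.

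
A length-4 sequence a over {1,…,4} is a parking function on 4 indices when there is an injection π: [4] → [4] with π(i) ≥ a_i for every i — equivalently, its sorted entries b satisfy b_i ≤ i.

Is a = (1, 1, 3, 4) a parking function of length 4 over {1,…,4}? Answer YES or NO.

YES

Order a: b = (1, 1, 3, 4).
  b_1=1 ≤ 1
  b_2=1 ≤ 2
  b_3=3 ≤ 3
  b_4=4 ≤ 4
All bounds hold ⇒ YES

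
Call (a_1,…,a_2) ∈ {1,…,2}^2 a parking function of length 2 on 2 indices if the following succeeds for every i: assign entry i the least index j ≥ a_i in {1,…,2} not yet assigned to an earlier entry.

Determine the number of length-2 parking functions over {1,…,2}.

|PF(2,2)| = 1·3^1 = 1×3 = 3 (Pollak)
Check (1,2) → sorted (1,2): b_i ≤ i ∀i, a PF.

3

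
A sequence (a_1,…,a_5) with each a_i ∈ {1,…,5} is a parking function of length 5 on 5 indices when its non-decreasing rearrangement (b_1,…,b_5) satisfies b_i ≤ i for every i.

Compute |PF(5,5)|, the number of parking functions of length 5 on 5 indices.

1296

#PF = 1·6^4 = 1 · 1296 = 1296 (Konheim–Weiss)
One tuple (1,1,1,4,5) → sorted (1,1,1,4,5): b_i ≤ i ∀i, a PF.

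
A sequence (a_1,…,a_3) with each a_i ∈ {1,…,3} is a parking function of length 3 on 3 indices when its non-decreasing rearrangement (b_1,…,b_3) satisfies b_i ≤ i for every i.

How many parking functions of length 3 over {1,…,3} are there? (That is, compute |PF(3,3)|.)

16

Count = (3+1−3)·(3+1)^{3−1} = 1×16 = 16 (Pollak)
Check (1,1,3) → sorted (1,1,3): b_i ≤ i ∀i, a PF.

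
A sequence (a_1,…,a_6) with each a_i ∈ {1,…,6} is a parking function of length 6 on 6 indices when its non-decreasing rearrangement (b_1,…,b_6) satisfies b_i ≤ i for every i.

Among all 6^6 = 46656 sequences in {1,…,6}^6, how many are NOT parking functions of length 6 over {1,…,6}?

29849

|PF(6,6)| = (7−6)·7^(6−1) = 1·16807 = 16807 (Pollak)
E.g. (4,5,5,2,3,5) → sorted (2,3,4,5,5,5): b_1=2>1, not a PF.
So 46656 − 16807 = 29849 fail.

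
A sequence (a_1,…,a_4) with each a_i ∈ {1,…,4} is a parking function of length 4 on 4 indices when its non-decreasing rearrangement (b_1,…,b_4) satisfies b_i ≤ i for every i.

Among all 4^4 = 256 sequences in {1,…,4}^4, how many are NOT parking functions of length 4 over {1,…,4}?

#PF = 1·5^3 = 1 · 125 = 125
E.g. (4,1,4,3) → sorted (1,3,4,4): b_2=3>2, not a PF.
So 256 − 125 = 131 fail.

131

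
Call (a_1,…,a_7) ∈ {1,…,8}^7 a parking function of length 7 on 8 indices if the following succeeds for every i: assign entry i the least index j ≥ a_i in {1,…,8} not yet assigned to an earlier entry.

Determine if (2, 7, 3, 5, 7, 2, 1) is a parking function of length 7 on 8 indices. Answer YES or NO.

Sorted: b = (1, 2, 2, 3, 5, 7, 7).
  b_1=1 ≤ 2
  b_2=2 ≤ 3
  b_3=2 ≤ 4
  b_4=3 ≤ 5
  b_5=5 ≤ 6
  b_6=7 ≤ 7
  b_7=7 ≤ 8
All bounds hold ⇒ YES

YES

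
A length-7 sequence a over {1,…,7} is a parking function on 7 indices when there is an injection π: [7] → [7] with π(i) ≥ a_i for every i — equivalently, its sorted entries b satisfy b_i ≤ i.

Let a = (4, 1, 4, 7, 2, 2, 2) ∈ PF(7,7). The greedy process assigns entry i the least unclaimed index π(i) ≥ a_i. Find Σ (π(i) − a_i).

Σπ = 28 ({1..7} each once); Σa = 4+1+4+7+2+2+2 = 22; disp = 28−22 = 6.

6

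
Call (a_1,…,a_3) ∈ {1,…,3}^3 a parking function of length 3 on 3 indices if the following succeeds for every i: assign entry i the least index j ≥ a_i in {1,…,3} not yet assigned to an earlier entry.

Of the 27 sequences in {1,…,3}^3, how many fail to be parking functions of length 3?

Count = (4−3)·4^(3−1) = 1·16 = 16 [KW]
One tuple (3,2,2) → sorted (2,2,3): b_1=2>1, not a PF.
Total 27; non-PF = 27−16 = 11

11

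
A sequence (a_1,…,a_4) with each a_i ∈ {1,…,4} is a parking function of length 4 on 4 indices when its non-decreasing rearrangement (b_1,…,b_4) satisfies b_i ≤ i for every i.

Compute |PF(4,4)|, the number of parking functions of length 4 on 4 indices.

Count = (4+1−4)·(4+1)^{4−1} = 1×125 = 125 [KW]
Example (3,2,4,1) → sorted (1,2,3,4): b_i ≤ i ∀i, a PF.

125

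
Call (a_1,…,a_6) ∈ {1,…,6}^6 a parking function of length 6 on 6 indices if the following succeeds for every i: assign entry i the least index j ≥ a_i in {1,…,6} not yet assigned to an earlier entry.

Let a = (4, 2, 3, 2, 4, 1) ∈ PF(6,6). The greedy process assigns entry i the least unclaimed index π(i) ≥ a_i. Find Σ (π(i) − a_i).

Σπ(i) = 1+…+6 = 21; Σa = 4+2+3+2+4+1 = 16; disp = 21−16 = 5.

5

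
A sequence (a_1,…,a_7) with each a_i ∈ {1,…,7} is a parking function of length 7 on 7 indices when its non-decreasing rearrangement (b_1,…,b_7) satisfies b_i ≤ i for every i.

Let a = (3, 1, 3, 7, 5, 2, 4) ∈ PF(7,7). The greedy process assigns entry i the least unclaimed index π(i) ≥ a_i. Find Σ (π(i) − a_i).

3

Σπ = 7·8/2 = 28 (π permutes [7]); Σa = 3+1+3+7+5+2+4 = 25; disp = 28−25 = 3.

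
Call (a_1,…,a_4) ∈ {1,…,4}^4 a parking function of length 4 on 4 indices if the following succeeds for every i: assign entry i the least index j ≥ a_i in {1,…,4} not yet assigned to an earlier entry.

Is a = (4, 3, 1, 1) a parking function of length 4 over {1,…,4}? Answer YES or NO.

YES

Sorted: b = (1, 1, 3, 4).
  b_1=1 ≤ 1
  b_2=1 ≤ 2
  b_3=3 ≤ 3
  b_4=4 ≤ 4
All bounds hold ⇒ YES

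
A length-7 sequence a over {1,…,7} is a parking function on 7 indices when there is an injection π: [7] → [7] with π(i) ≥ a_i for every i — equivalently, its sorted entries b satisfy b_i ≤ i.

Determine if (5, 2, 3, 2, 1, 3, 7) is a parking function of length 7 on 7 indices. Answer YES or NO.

YES

Sorted: b = (1, 2, 2, 3, 3, 5, 7).
  b_1=1 ≤ 1
  b_2=2 ≤ 2
  b_3=2 ≤ 3
  b_4=3 ≤ 4
  b_5=3 ≤ 5
  b_6=5 ≤ 6
  b_7=7 ≤ 7
All bounds hold ⇒ YES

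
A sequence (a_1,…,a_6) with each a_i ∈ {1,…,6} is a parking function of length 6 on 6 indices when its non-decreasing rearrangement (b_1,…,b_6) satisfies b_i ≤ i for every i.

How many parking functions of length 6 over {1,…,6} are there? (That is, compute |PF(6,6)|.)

|PF(6,6)| = (7−6)·7^(6−1) = 1 · 16807 = 16807 (Konheim–Weiss)
Example (5,1,1,5,4,1) → sorted (1,1,1,4,5,5): b_i ≤ i ∀i, a PF.

16807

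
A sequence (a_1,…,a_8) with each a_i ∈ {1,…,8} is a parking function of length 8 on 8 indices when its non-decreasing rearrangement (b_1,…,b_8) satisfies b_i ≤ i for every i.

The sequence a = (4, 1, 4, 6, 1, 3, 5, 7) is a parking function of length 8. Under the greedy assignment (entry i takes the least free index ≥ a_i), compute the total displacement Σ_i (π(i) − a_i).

Σπ(i) = 1+…+8 = 36; Σa = 4+1+4+6+1+3+5+7 = 31; disp = 36−31 = 5.

5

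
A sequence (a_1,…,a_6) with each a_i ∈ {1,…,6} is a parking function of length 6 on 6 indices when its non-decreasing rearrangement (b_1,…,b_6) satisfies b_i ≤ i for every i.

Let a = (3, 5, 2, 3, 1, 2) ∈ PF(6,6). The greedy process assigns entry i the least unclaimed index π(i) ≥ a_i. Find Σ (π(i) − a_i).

5

Σπ = 6·7/2 = 21 (π permutes [6]); Σa = 3+5+2+3+1+2 = 16; disp = 21−16 = 5.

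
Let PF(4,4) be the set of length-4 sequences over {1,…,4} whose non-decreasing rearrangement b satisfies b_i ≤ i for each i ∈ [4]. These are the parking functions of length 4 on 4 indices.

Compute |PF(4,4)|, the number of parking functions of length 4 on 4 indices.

|PF| = (4−4+1)·(4+1)^(4−1) = 1 · 125 = 125 [KW]
E.g. (3,1,4,2) → sorted (1,2,3,4): b_i ≤ i ∀i, a PF.

125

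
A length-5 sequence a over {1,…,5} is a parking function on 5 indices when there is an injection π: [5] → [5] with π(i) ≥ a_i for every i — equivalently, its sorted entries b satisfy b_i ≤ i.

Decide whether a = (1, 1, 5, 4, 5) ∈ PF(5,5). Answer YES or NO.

Sorted: b = (1, 1, 4, 5, 5).
  b_1=1 ≤ 1
  b_2=1 ≤ 2
  b_3=4 > 3
  fails at i=3 ⇒ NO

NO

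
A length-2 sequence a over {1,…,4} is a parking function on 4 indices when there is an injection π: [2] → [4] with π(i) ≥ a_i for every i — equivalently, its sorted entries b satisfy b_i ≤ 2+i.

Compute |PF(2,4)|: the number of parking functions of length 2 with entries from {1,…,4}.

15

Count = 3·5^1 = 3·5 = 15 (Pollak)
E.g. (1,1) → sorted (1,1): b_i ≤ 2+i ∀i, a PF.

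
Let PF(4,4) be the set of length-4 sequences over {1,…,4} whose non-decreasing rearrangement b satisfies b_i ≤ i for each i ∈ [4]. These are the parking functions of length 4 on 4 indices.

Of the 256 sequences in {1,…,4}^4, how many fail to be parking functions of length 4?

131

|PF(4,4)| = (5−4)·5^(4−1) = 1 · 125 = 125 (Konheim–Weiss)
Check (3,4,2,4) → sorted (2,3,4,4): b_1=2>1, not a PF.
4^4 − 125 = 256 − 125 = 131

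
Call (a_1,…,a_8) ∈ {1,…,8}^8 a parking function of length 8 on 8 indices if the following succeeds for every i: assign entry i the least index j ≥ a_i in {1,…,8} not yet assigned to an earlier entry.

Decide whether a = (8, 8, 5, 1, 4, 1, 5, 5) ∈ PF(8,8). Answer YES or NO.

Order a: b = (1, 1, 4, 5, 5, 5, 8, 8).
  b_1=1 ≤ 1
  b_2=1 ≤ 2
  b_3=4 > 3
  fails at i=3 ⇒ NO

NO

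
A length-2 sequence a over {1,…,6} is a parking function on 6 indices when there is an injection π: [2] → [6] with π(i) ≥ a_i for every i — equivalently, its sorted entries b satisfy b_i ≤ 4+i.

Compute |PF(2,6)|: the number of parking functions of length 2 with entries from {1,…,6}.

#PF = (7−2)·7^(2−1) = 5·7 = 35 (Konheim–Weiss)
Check (2,6) → sorted (2,6): b_i ≤ 4+i ∀i, a PF.

35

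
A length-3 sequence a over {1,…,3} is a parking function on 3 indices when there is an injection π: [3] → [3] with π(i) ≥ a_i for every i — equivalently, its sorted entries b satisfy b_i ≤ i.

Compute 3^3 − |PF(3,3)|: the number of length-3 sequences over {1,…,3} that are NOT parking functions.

|PF(3,3)| = (3−3+1)·(3+1)^(3−1) = 1 · 16 = 16
One tuple (3,2,3) → sorted (2,3,3): b_1=2>1, not a PF.
3^3 − 16 = 27 − 16 = 11

11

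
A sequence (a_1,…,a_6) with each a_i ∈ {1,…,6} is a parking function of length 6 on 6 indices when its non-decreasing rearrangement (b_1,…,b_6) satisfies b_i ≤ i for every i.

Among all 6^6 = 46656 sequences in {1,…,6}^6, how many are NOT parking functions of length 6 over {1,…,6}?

|PF| = (6+1−6)·(6+1)^{6−1} = 1 · 16807 = 16807
Check (2,3,4,4,6,6) → sorted (2,3,4,4,6,6): b_1=2>1, not a PF.
So 46656 − 16807 = 29849 fail.

29849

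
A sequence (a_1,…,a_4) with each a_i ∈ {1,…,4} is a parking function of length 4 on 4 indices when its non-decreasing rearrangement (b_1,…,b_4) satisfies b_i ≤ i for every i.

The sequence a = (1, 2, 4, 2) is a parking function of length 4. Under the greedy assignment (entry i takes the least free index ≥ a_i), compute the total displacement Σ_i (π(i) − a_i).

1

Σπ = 10 ({1..4} each once); Σa = 1+2+4+2 = 9; disp = 10−9 = 1.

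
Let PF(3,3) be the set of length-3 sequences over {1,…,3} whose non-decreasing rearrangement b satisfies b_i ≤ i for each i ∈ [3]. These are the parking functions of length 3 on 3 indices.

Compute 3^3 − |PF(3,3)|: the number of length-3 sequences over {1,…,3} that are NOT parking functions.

|PF| = 1·4^2 = 1×16 = 16 (Pollak)
Check (3,3,3) → sorted (3,3,3): b_1=3>1, not a PF.
Total 27; non-PF = 27−16 = 11

11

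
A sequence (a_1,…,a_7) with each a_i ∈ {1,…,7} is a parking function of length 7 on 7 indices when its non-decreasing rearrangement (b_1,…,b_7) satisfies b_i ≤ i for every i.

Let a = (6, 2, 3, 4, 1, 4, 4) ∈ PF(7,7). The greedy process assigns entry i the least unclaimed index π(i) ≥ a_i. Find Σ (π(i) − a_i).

Σπ(i) = 1+…+7 = 28; Σa = 6+2+3+4+1+4+4 = 24; disp = 28−24 = 4.

4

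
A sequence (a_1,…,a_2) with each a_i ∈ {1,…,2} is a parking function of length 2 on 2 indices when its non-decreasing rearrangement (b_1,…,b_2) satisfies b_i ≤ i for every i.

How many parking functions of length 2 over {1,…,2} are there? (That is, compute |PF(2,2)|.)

3

Count = 1·3^1 = 1×3 = 3 (Konheim–Weiss)
One tuple (2,1) → sorted (1,2): b_i ≤ i ∀i, a PF.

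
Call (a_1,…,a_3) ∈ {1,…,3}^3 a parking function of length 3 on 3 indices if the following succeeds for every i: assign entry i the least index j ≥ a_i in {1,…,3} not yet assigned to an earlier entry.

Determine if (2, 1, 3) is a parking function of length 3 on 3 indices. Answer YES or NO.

YES

Sorted: b = (1, 2, 3).
  b_1=1 ≤ 1
  b_2=2 ≤ 2
  b_3=3 ≤ 3
All bounds hold ⇒ YES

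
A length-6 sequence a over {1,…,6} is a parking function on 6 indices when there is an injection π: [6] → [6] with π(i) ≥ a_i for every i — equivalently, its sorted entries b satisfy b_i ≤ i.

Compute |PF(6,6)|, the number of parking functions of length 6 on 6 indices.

16807

#PF = 1·7^5 = 1 · 16807 = 16807 (Pollak)
Check (6,5,1,4,3,1) → sorted (1,1,3,4,5,6): b_i ≤ i ∀i, a PF.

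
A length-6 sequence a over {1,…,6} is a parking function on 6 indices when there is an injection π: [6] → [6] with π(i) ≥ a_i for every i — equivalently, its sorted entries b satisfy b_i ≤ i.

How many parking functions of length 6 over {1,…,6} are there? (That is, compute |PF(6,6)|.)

|PF(6,6)| = (6−6+1)·(6+1)^(6−1) = 1×16807 = 16807 [KW]
One tuple (2,6,1,2,4,2) → sorted (1,2,2,2,4,6): b_i ≤ i ∀i, a PF.

16807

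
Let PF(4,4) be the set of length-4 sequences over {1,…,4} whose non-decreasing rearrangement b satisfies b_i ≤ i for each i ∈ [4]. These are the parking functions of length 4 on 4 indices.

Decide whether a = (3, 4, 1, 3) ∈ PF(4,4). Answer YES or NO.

Sorted: b = (1, 3, 3, 4).
  b_1=1 ≤ 1
  b_2=3 > 2
  fails at i=2 ⇒ NO

NO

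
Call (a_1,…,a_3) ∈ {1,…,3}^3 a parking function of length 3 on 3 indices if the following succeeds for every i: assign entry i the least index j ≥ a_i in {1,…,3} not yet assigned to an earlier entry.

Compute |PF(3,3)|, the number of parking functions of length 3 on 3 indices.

16

|PF| = (3+1−3)·(3+1)^{3−1} = 1×16 = 16 (Konheim–Weiss)
Check (2,3,1) → sorted (1,2,3): b_i ≤ i ∀i, a PF.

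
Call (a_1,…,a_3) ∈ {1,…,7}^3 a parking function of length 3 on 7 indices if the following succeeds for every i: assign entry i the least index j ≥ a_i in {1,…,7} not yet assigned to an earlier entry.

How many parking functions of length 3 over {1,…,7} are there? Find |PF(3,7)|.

Count = (7−3+1)·(7+1)^(3−1) = 5·64 = 320 (Pollak)
Example (3,5,3) → sorted (3,3,5): b_i ≤ 4+i ∀i, a PF.

320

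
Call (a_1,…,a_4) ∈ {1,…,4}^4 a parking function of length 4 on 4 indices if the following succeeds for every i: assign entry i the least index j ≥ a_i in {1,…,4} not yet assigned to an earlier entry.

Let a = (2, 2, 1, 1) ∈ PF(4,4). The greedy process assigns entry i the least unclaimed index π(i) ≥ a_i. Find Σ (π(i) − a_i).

Σπ = 10 ({1..4} each once); Σa = 2+2+1+1 = 6; disp = 10−6 = 4.

4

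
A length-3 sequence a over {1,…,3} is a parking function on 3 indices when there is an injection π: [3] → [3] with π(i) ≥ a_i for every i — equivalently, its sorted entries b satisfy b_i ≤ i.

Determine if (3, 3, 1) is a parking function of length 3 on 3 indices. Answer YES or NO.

NO

Order a: b = (1, 3, 3).
  b_1=1 ≤ 1
  b_2=3 > 2
  fails at i=2 ⇒ NO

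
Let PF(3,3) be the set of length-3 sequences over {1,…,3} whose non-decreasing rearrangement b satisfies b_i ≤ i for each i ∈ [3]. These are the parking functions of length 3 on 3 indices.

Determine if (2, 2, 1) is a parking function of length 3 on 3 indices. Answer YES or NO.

Sorted: b = (1, 2, 2).
  b_1=1 ≤ 1
  b_2=2 ≤ 2
  b_3=2 ≤ 3
All bounds hold ⇒ YES

YES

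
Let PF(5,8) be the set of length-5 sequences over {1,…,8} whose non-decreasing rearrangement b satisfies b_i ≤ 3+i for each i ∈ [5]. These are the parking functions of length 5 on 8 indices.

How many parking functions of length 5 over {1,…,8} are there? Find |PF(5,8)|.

26244

Count = 4·9^4 = 4·6561 = 26244
One tuple (2,5,2,3,7) → sorted (2,2,3,5,7): b_i ≤ 3+i ∀i, a PF.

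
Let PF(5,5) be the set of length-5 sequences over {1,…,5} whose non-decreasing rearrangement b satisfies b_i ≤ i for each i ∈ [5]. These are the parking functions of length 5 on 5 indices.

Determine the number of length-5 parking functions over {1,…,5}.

|PF(5,5)| = (6−5)·6^(5−1) = 1·1296 = 1296 (Konheim–Weiss)
E.g. (2,1,3,1,2) → sorted (1,1,2,2,3): b_i ≤ i ∀i, a PF.

1296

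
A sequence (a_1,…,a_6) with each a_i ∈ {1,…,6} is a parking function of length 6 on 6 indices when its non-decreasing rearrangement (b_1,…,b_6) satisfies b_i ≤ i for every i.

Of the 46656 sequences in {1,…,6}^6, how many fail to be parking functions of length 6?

29849

|PF(6,6)| = 1·7^5 = 1×16807 = 16807
Example (3,6,3,1,6,2) → sorted (1,2,3,3,6,6): b_5=6>5, not a PF.
Total 46656; non-PF = 46656−16807 = 29849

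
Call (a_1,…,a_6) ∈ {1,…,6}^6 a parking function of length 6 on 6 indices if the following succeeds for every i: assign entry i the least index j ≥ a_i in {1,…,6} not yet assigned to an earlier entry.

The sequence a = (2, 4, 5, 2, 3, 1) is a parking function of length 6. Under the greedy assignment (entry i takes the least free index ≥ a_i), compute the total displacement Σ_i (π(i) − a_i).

4

Σπ(i) = 1+…+6 = 21; Σa = 2+4+5+2+3+1 = 17; disp = 21−17 = 4.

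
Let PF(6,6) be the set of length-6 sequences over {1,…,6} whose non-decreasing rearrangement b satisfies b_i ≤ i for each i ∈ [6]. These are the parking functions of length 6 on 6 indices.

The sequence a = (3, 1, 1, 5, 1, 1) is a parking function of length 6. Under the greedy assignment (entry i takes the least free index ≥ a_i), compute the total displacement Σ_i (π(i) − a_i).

Σπ = 21 ({1..6} each once); Σa = 3+1+1+5+1+1 = 12; disp = 21−12 = 9.

9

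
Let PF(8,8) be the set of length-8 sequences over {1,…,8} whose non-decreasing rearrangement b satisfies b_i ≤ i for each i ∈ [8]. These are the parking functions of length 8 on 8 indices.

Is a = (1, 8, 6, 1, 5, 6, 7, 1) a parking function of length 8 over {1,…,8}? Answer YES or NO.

Order a: b = (1, 1, 1, 5, 6, 6, 7, 8).
  b_1=1 ≤ 1
  b_2=1 ≤ 2
  b_3=1 ≤ 3
  b_4=5 > 4
  fails at i=4 ⇒ NO

NO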